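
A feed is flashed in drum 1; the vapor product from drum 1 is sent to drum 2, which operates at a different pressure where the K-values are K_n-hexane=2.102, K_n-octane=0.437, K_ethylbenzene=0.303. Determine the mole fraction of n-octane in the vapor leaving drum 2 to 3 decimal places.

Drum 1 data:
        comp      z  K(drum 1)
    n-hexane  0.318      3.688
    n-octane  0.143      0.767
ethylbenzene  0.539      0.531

y_n-octane (drum 2) = 0.065

Drum 1:
Newton–Raphson from ψ₁ = 0.5:
  ψ₁ = 0.500: g = -0.0033, g' = -0.630 → ψ₁ = 0.495
Converged at ψ₁ = 0.495.
Drum-1 compositions:
  n-hexane: x = 0.136, y = 0.503
  n-octane: x = 0.162, y = 0.124
  ethylbenzene: x = 0.702, y = 0.373
Drum-2 feed = drum-1 vapor: z₂ = (0.5033, 0.1240, 0.3727).
Drum 2:
Rachford–Rice: g(ψ₂) = Σ zᵢ(Kᵢ−1)/(1+ψ₂(Kᵢ−1)) = 0.
g(0) = ΣzᵢKᵢ − 1 = 0.225 and g(1) = 1 − Σzᵢ/Kᵢ = -0.753, so a root lies in (0, 1).
Iterate (Newton) starting at ψ₂ = 0.41:
  ψ₂ = 0.410: g = -0.0724, g' = -0.711 → ψ₂ = 0.308
  ψ₂ = 0.308: g = -0.0013, g' = -0.692 → ψ₂ = 0.306
Converged at ψ₂ = 0.306.
  n-hexane: x = 0.376, y = 0.791
  n-octane: x = 0.150, y = 0.065
  ethylbenzene: x = 0.474, y = 0.144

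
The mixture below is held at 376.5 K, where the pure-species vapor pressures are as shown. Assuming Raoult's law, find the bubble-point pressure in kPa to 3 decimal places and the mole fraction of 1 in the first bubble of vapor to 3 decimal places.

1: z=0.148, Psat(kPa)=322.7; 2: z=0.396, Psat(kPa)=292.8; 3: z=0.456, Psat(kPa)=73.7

Pbub = 197.316 kPa, y_1 = 0.242

At the bubble point ψ → 0, so ΣzᵢKᵢ = 1 with Kᵢ = Pᵢˢᵃᵗ/P ⇒ P = ΣzᵢPᵢˢᵃᵗ.
P = 0.148·322.7 + 0.396·292.8 + 0.456·73.7 = 197.316 kPa
yᵢ = zᵢPᵢˢᵃᵗ/P ⇒ y_1 = 0.148·322.7/197.316 = 0.242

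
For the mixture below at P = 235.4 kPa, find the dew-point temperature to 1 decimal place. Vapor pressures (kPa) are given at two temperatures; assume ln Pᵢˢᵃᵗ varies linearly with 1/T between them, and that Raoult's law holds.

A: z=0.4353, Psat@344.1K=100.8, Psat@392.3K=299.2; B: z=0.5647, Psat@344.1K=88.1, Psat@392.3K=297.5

Dew-point temperature: Σzᵢ·P/Pᵢˢᵃᵗ(T) = 1. Interpolate ln Pᵢˢᵃᵗ = aᵢ + bᵢ/T.
  T = 344.1 K: ΣzᵢP/Pᵢˢᵃᵗ = 2.5254
  T = 392.3 K: ΣzᵢP/Pᵢˢᵃᵗ = 0.7893
  T = 368.2 K: ΣzᵢP/Pᵢˢᵃᵗ = 1.3584
  T = 380.2 K: ΣzᵢP/Pᵢˢᵃᵗ = 1.0277
  T = 386.2 K: ΣzᵢP/Pᵢˢᵃᵗ = 0.8997
  T = 383.2 K: ΣzᵢP/Pᵢˢᵃᵗ = 0.9611
  T = 381.7 K: ΣzᵢP/Pᵢˢᵃᵗ = 0.9937
Interpolating between 380.2 K and 381.7 K gives T ≈ 381.4 K.

T = 381.4 K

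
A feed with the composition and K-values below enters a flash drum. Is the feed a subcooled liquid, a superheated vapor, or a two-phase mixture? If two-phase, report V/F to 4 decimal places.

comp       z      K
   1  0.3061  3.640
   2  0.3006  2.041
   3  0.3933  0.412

two-phase, V/F = 0.7922

ΣzᵢKᵢ = 1.8898; Σzᵢ/Kᵢ = 1.1860.
Both exceed 1, so a two-phase solution exists.
Let ψ = V/F and solve Σ zᵢ(Kᵢ−1)/(1+ψ(Kᵢ−1)) = 0.
Newton iteration, ψ⁰ = 0.46:
  ψ = 0.4600: g = 0.25953, g' = -0.8395 → ψ = 0.7691
  ψ = 0.7691: g = 0.01824, g' = -0.7860 → ψ = 0.7923
  ψ = 0.7923: g = -0.00013, g' = -0.7977 → ψ = 0.7922
Converged at ψ = 0.7922.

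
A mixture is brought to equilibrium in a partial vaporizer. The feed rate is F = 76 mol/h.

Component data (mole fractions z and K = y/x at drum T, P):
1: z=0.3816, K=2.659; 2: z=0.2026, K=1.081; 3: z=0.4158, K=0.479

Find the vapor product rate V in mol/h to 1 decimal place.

Material balance + equilibrium reduce to Σ zᵢ(Kᵢ−1)/(1+V/F(Kᵢ−1)) = 0.
Check two-phase: ΣzᵢKᵢ = 1.4329 > 1 and Σzᵢ/Kᵢ = 1.1990 > 1, so g(0) = 0.4329 > 0 and g(1) = -0.1990 < 0.
Newton iteration, V/F⁰ = 0.5:
  V/F = 0.5000: g = 0.06887, g' = -0.5214 → V/F = 0.6321
  V/F = 0.6321: g = 0.00164, g' = -0.5024 → V/F = 0.6353
Converged at V/F = 0.6353.
Then V = V/F·F = 0.6353·76 = 48.3 mol/h and L = F − V = 27.7 mol/h.

V = 48.3 mol/h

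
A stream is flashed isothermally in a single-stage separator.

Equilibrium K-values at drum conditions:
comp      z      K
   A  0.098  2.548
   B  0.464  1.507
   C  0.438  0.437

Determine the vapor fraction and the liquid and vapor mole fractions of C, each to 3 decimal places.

ψ = 0.328, x_C = 0.537, y_C = 0.235

Material balance + equilibrium reduce to Σ zᵢ(Kᵢ−1)/(1+ψ(Kᵢ−1)) = 0.
Check two-phase: ΣzᵢKᵢ = 1.140 > 1 and Σzᵢ/Kᵢ = 1.349 > 1, so g(0) = 0.140 > 0 and g(1) = -0.349 < 0.
Newton–Raphson from ψ = 0.58:
  ψ = 0.580: g = -0.1044, g' = -0.443 → ψ = 0.344
  ψ = 0.344: g = -0.0065, g' = -0.400 → ψ = 0.328
Converged at ψ = 0.328.
Compositions from xᵢ = zᵢ/(1+ψ(Kᵢ−1)), yᵢ = Kᵢxᵢ:
  A: x = 0.065, y = 0.166
  B: x = 0.398, y = 0.600
  C: x = 0.537, y = 0.235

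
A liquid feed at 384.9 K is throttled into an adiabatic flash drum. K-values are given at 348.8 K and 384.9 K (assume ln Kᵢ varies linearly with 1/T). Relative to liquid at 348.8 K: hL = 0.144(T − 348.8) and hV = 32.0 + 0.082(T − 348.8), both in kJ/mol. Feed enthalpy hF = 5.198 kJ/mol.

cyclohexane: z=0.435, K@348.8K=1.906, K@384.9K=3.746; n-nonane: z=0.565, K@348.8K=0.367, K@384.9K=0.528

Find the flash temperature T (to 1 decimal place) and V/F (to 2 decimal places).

Adiabatic flash: solve Rachford–Rice at each trial T, then check hF = ψ·hV(T) + (1−ψ)·hL(T).
  T = 348.8 K: K = (1.906, 0.367), RR gives ψ = 0.064, H_out = 2.035 kJ/mol
  T = 384.9 K: K = (3.746, 0.528), RR gives ψ = 0.716, H_out = 26.504 kJ/mol
  T = 366.9 K: K = (2.719, 0.444), RR gives ψ = 0.454, H_out = 16.634 kJ/mol
  T = 357.9 K: K = (2.289, 0.405), RR gives ψ = 0.293, H_out = 10.517 kJ/mol
  T = 353.4 K: K = (2.093, 0.386), RR gives ψ = 0.192, H_out = 6.743 kJ/mol
  T = 351.1 K: K = (1.998, 0.376), RR gives ψ = 0.132, H_out = 4.522 kJ/mol
Linear interpolation between T = 351.1 (H_out = 4.522) and T = 353.4 (H_out = 6.743) on hF = 5.198 gives T ≈ 351.8 K, at which ψ = 0.15.

T = 351.8 K, V/F = 0.15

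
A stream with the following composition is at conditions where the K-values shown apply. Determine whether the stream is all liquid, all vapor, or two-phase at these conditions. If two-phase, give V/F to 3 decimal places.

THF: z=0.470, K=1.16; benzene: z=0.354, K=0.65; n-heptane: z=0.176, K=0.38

ΣzᵢKᵢ = 0.842; Σzᵢ/Kᵢ = 1.413.
Since ΣzᵢKᵢ < 1 the mixture is below its bubble point — single liquid phase.

all liquid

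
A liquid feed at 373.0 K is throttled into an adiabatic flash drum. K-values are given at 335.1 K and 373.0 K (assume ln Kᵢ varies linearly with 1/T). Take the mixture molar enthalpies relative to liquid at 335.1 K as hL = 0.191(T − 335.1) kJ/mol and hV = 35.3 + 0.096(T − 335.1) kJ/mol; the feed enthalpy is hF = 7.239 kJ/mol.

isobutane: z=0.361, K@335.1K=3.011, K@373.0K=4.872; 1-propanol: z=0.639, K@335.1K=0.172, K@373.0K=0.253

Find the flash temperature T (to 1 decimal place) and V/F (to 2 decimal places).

T = 342.3 K, V/F = 0.17

Adiabatic flash: solve Rachford–Rice at each trial T, then check hF = ψ·hV(T) + (1−ψ)·hL(T).
  T = 335.1 K: K = (3.011, 0.172), RR gives ψ = 0.118, H_out = 4.174 kJ/mol
  T = 373.0 K: K = (4.872, 0.253), RR gives ψ = 0.318, H_out = 17.327 kJ/mol
  T = 354.1 K: K = (3.882, 0.211), RR gives ψ = 0.236, H_out = 11.526 kJ/mol
  T = 344.6 K: K = (3.431, 0.191), RR gives ψ = 0.183, H_out = 8.122 kJ/mol
  T = 339.9 K: K = (3.219, 0.181), RR gives ψ = 0.153, H_out = 6.252 kJ/mol
  T = 342.2 K: K = (3.322, 0.186), RR gives ψ = 0.168, H_out = 7.185 kJ/mol
Linear interpolation between T = 342.2 (H_out = 7.185) and T = 344.6 (H_out = 8.122) on hF = 7.239 gives T ≈ 342.3 K, at which ψ = 0.17.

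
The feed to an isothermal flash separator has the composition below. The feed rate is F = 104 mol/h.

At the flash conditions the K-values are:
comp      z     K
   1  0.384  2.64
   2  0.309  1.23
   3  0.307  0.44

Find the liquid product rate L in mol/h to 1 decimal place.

L = 16.7 mol/h

Rachford–Rice: g(ψ) = Σ zᵢ(Kᵢ−1)/(1+ψ(Kᵢ−1)) = 0.
Check two-phase: ΣzᵢKᵢ = 1.529 > 1 and Σzᵢ/Kᵢ = 1.094 > 1, so g(0) = 0.529 > 0 and g(1) = -0.094 < 0.
Iterate (Newton) starting at ψ = 0.5:
  ψ = 0.500: g = 0.1710, g' = -0.511 → ψ = 0.835
  ψ = 0.835: g = 0.0026, g' = -0.535 → ψ = 0.840
Converged at ψ = 0.840.
Then V = ψ·F = 0.8397·104 = 87.3 mol/h and L = F − V = 16.7 mol/h.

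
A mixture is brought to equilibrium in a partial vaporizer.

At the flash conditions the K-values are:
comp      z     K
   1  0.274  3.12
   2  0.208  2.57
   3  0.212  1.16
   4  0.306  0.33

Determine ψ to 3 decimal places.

Let ψ = V/F and solve Σ zᵢ(Kᵢ−1)/(1+ψ(Kᵢ−1)) = 0.
g(0) = ΣzᵢKᵢ − 1 = 0.736 and g(1) = 1 − Σzᵢ/Kᵢ = -0.279, so a root lies in (0, 1).
Newton–Raphson from ψ = 0.5:
  ψ = 0.500: g = 0.1880, g' = -0.766 → ψ = 0.745
  ψ = 0.745: g = -0.0036, g' = -0.846 → ψ = 0.741
Converged at ψ = 0.741.

ψ = 0.741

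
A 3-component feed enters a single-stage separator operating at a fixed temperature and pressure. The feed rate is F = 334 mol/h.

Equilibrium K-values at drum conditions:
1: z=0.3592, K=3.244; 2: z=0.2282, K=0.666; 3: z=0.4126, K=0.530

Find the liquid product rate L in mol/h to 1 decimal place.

L = 146.8 mol/h

Material balance + equilibrium reduce to Σ zᵢ(Kᵢ−1)/(1+β(Kᵢ−1)) = 0.
Check two-phase: ΣzᵢKᵢ = 1.5359 > 1 and Σzᵢ/Kᵢ = 1.2319 > 1, so g(0) = 0.5359 > 0 and g(1) = -0.2319 < 0.
Newton iteration, β⁰ = 0.5:
  β = 0.5000: g = 0.03486, g' = -0.5941 → β = 0.5587
  β = 0.5587: g = 0.00098, g' = -0.5622 → β = 0.5604
Converged at β = 0.5604.
Then V = β·F = 0.5604·334 = 187.2 mol/h and L = F − V = 146.8 mol/h.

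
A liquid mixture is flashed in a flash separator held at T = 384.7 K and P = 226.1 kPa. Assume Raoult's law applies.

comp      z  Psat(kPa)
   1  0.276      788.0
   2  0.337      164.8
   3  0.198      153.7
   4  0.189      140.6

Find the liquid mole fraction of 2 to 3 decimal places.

Raoult's law: Kᵢ = Pᵢˢᵃᵗ/P = Pᵢˢᵃᵗ/226.1.
  K_1 = 788.0/226.1 = 3.48518, K_2 = 164.8/226.1 = 0.72888, K_3 = 153.7/226.1 = 0.67979, K_4 = 140.6/226.1 = 0.62185
Newton iteration, β⁰ = 0.48:
  β = 0.480: g = 0.0455, g' = -0.456 → β = 0.580
  β = 0.580: g = 0.0032, g' = -0.396 → β = 0.588
Converged at β = 0.588.
Compositions from xᵢ = zᵢ/(1+β(Kᵢ−1)), yᵢ = Kᵢxᵢ:
  1: x = 0.112, y = 0.391
  2: x = 0.401, y = 0.292
  3: x = 0.244, y = 0.166
  4: x = 0.243, y = 0.151

x_2 = 0.401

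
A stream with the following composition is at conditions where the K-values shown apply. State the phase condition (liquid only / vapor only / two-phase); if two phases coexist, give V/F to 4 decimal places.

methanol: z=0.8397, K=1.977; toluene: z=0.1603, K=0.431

vapor only

ΣzᵢKᵢ = 1.7292; Σzᵢ/Kᵢ = 0.7967.
Since Σzᵢ/Kᵢ < 1 the mixture is above its dew point — single vapor phase.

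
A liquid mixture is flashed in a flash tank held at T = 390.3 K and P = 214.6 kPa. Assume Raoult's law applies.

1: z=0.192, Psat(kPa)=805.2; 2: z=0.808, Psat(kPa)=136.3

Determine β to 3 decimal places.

Raoult's law: Kᵢ = Pᵢˢᵃᵗ/P = Pᵢˢᵃᵗ/214.6.
  K_1 = 805.2/214.6 = 3.75210, K_2 = 136.3/214.6 = 0.63514
Material balance + equilibrium reduce to Σ zᵢ(Kᵢ−1)/(1+β(Kᵢ−1)) = 0.
Feasibility: ΣzᵢKᵢ = 1.234, Σzᵢ/Kᵢ = 1.323 — both > 1, two phases present.
Binary case is linear: z₁(K₁−1)(1+β(K₂−1)) + z₂(K₂−1)(1+β(K₁−1)) = 0
⇒ β = [z₁(K₁−1)+z₂(K₂−1)] / [−(K₁−1)(K₂−1)] = 0.2336/1.0041 = 0.233

β = 0.233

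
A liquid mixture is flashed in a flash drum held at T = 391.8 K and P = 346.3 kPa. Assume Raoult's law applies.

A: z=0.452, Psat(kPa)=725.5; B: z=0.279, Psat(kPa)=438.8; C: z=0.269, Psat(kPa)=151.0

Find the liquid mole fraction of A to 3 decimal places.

Raoult's law: Kᵢ = Pᵢˢᵃᵗ/P = Pᵢˢᵃᵗ/346.3.
  K_A = 725.5/346.3 = 2.09500, K_B = 438.8/346.3 = 1.26711, K_C = 151.0/346.3 = 0.43604
Newton–Raphson from β = 0.5:
  β = 0.500: g = 0.1743, g' = -0.408 → β = 0.927
  β = 0.927: g = -0.0128, g' = -0.522 → β = 0.903
Converged at β = 0.903.
Compositions from xᵢ = zᵢ/(1+β(Kᵢ−1)), yᵢ = Kᵢxᵢ:
  A: x = 0.227, y = 0.476
  B: x = 0.225, y = 0.285
  C: x = 0.548, y = 0.239

x_A = 0.227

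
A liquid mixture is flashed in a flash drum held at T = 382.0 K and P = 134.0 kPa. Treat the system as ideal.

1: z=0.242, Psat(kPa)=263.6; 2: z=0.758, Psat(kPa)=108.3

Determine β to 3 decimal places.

Raoult's law: Kᵢ = Pᵢˢᵃᵗ/P = Pᵢˢᵃᵗ/134.0.
  K_1 = 263.6/134.0 = 1.96716, K_2 = 108.3/134.0 = 0.80821
Binary case is linear: z₁(K₁−1)(1+β(K₂−1)) + z₂(K₂−1)(1+β(K₁−1)) = 0
⇒ β = [z₁(K₁−1)+z₂(K₂−1)] / [−(K₁−1)(K₂−1)] = 0.0887/0.1855 = 0.478

β = 0.478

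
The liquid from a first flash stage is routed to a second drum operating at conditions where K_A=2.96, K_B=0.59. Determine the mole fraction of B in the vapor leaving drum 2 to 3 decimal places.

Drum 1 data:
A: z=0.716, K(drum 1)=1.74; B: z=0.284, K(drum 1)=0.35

Drum 1:
Let ψ₁ = V/F and solve Σ zᵢ(Kᵢ−1)/(1+ψ₁(Kᵢ−1)) = 0.
g(0) = ΣzᵢKᵢ − 1 = 0.345 and g(1) = 1 − Σzᵢ/Kᵢ = -0.223, so a root lies in (0, 1).
Binary case is linear: z₁(K₁−1)(1+ψ₁(K₂−1)) + z₂(K₂−1)(1+ψ₁(K₁−1)) = 0
⇒ ψ₁ = [z₁(K₁−1)+z₂(K₂−1)] / [−(K₁−1)(K₂−1)] = 0.3452/0.4810 = 0.718
Drum-1 compositions:
  A: x = 0.468, y = 0.814
  B: x = 0.532, y = 0.186
Drum-2 feed = drum-1 liquid: z₂ = (0.4676, 0.5324).
Drum 2:
Let ψ₂ = V/F and solve Σ zᵢ(Kᵢ−1)/(1+ψ₂(Kᵢ−1)) = 0.
Feasibility: ΣzᵢKᵢ = 1.698, Σzᵢ/Kᵢ = 1.060 — both > 1, two phases present.
Binary case is linear: z₁(K₁−1)(1+ψ₂(K₂−1)) + z₂(K₂−1)(1+ψ₂(K₁−1)) = 0
⇒ ψ₂ = [z₁(K₁−1)+z₂(K₂−1)] / [−(K₁−1)(K₂−1)] = 0.6983/0.8036 = 0.869
  A: x = 0.173, y = 0.512
  B: x = 0.827, y = 0.488

y_B (drum 2) = 0.488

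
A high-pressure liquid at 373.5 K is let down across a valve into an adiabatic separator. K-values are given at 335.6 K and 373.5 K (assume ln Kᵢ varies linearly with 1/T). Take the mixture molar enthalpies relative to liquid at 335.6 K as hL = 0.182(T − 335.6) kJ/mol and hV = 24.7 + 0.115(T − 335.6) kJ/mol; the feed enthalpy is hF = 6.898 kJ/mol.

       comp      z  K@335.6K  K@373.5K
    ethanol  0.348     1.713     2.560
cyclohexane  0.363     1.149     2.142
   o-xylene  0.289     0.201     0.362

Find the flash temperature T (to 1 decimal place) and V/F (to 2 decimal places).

T = 337.9 K, V/F = 0.26

Adiabatic flash: solve Rachford–Rice at each trial T, then check hF = ψ·hV(T) + (1−ψ)·hL(T).
  T = 335.6 K: K = (1.713, 1.149, 0.201), RR gives ψ = 0.187, H_out = 4.624 kJ/mol
  T = 373.5 K: K = (2.560, 2.142, 0.362), RR gives ψ = 0.897, H_out = 26.775 kJ/mol
  T = 354.6 K: K = (2.118, 1.596, 0.274), RR gives ψ = 0.629, H_out = 18.191 kJ/mol
  T = 345.1 K: K = (1.910, 1.361, 0.236), RR gives ψ = 0.451, H_out = 12.587 kJ/mol
  T = 340.4 K: K = (1.811, 1.253, 0.218), RR gives ψ = 0.336, H_out = 9.065 kJ/mol
  T = 338.0 K: K = (1.762, 1.200, 0.209), RR gives ψ = 0.266, H_out = 6.972 kJ/mol
Linear interpolation between T = 335.6 (H_out = 4.624) and T = 338.0 (H_out = 6.972) on hF = 6.898 gives T ≈ 337.9 K, at which ψ = 0.26.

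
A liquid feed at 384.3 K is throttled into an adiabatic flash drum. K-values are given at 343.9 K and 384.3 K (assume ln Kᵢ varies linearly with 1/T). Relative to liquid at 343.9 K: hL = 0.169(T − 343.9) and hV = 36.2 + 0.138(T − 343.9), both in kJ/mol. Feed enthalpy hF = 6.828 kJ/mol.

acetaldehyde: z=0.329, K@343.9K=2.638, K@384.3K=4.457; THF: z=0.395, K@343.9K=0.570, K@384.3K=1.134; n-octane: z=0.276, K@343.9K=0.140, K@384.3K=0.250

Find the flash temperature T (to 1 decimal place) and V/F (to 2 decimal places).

T = 347.1 K, V/F = 0.17

Adiabatic flash: solve Rachford–Rice at each trial T, then check hF = ψ·hV(T) + (1−ψ)·hL(T).
  T = 343.9 K: K = (2.638, 0.570, 0.140), RR gives ψ = 0.127, H_out = 4.597 kJ/mol
  T = 384.3 K: K = (4.457, 1.134, 0.250), RR gives ψ = 0.645, H_out = 29.365 kJ/mol
  T = 364.1 K: K = (3.479, 0.819, 0.190), RR gives ψ = 0.402, H_out = 17.722 kJ/mol
  T = 354.0 K: K = (3.042, 0.687, 0.164), RR gives ψ = 0.270, H_out = 11.392 kJ/mol
  T = 348.9 K: K = (2.834, 0.626, 0.152), RR gives ψ = 0.200, H_out = 8.041 kJ/mol
  T = 346.4 K: K = (2.735, 0.598, 0.146), RR gives ψ = 0.164, H_out = 6.343 kJ/mol
  T = 347.6 K: K = (2.782, 0.611, 0.148), RR gives ψ = 0.181, H_out = 7.164 kJ/mol
Linear interpolation between T = 346.4 (H_out = 6.343) and T = 347.6 (H_out = 7.164) on hF = 6.828 gives T ≈ 347.1 K, at which ψ = 0.17.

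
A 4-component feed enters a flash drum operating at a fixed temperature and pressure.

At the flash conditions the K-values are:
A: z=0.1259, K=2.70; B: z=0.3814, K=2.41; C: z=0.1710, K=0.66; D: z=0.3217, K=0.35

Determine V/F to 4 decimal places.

V/F = 0.5737

Material balance + equilibrium reduce to Σ zᵢ(Kᵢ−1)/(1+V/F(Kᵢ−1)) = 0.
Check two-phase: ΣzᵢKᵢ = 1.4846 > 1 and Σzᵢ/Kᵢ = 1.3831 > 1, so g(0) = 0.4846 > 0 and g(1) = -0.3831 < 0.
Newton–Raphson from V/F = 0.5:
  V/F = 0.5000: g = 0.05127, g' = -0.6942 → V/F = 0.5739
  V/F = 0.5739: g = -0.00015, g' = -0.7012 → V/F = 0.5737
Converged at V/F = 0.5737.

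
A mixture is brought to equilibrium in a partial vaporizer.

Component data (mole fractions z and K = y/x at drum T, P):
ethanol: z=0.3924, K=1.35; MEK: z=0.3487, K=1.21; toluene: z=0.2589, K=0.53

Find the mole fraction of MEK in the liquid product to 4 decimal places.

x_MEK = 0.3064

Material balance + equilibrium reduce to Σ zᵢ(Kᵢ−1)/(1+V/F(Kᵢ−1)) = 0.
Feasibility: ΣzᵢKᵢ = 1.0889, Σzᵢ/Kᵢ = 1.0673 — both > 1, two phases present.
Newton–Raphson from V/F = 0.5:
  V/F = 0.5000: g = 0.02409, g' = -0.1451 → V/F = 0.6660
  V/F = 0.6660: g = -0.00151, g' = -0.1646 → V/F = 0.6568
Converged at V/F = 0.6568.
Compositions from xᵢ = zᵢ/(1+V/F(Kᵢ−1)), yᵢ = Kᵢxᵢ:
  ethanol: x = 0.3191, y = 0.4307
  MEK: x = 0.3064, y = 0.3708
  toluene: x = 0.3745, y = 0.1985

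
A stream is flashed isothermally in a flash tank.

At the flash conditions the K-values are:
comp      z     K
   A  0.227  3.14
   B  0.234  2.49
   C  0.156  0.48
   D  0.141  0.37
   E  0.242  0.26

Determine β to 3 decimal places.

β = 0.405

Rachford–Rice: g(β) = Σ zᵢ(Kᵢ−1)/(1+β(Kᵢ−1)) = 0.
g(0) = ΣzᵢKᵢ − 1 = 0.485 and g(1) = 1 − Σzᵢ/Kᵢ = -0.803, so a root lies in (0, 1).
Iterate (Newton) starting at β = 0.5:
  β = 0.500: g = -0.0891, g' = -0.943 → β = 0.406
  β = 0.406: g = -0.0006, g' = -0.939 → β = 0.405
Converged at β = 0.405.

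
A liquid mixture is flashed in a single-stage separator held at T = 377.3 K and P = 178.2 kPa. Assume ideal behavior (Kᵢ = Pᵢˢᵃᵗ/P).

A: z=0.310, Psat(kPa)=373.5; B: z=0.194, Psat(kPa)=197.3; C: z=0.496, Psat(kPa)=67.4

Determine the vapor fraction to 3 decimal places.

ψ = 0.096

Raoult's law: Kᵢ = Pᵢˢᵃᵗ/P = Pᵢˢᵃᵗ/178.2.
  K_A = 373.5/178.2 = 2.09596, K_B = 197.3/178.2 = 1.10718, K_C = 67.4/178.2 = 0.37823
Material balance + equilibrium reduce to Σ zᵢ(Kᵢ−1)/(1+ψ(Kᵢ−1)) = 0.
Feasibility: ΣzᵢKᵢ = 1.052, Σzᵢ/Kᵢ = 1.635 — both > 1, two phases present.
Iterate (Newton) starting at ψ = 0.5:
  ψ = 0.500: g = -0.2083, g' = -0.561 → ψ = 0.129
  ψ = 0.129: g = -0.0170, g' = -0.515 → ψ = 0.096
Converged at ψ = 0.096.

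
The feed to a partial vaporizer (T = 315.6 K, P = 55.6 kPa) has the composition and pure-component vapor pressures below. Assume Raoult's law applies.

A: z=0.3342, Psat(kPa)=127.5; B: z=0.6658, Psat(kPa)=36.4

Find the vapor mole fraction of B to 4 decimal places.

Raoult's law: Kᵢ = Pᵢˢᵃᵗ/P = Pᵢˢᵃᵗ/55.6.
  K_A = 127.5/55.6 = 2.293165, K_B = 36.4/55.6 = 0.654676
Let β = V/F and solve Σ zᵢ(Kᵢ−1)/(1+β(Kᵢ−1)) = 0.
g(0) = ΣzᵢKᵢ − 1 = 0.2023 and g(1) = 1 − Σzᵢ/Kᵢ = -0.1627, so a root lies in (0, 1).
Binary case is linear: z₁(K₁−1)(1+β(K₂−1)) + z₂(K₂−1)(1+β(K₁−1)) = 0
⇒ β = [z₁(K₁−1)+z₂(K₂−1)] / [−(K₁−1)(K₂−1)] = 0.20226/0.44656 = 0.4529
Compositions from xᵢ = zᵢ/(1+β(Kᵢ−1)), yᵢ = Kᵢxᵢ:
  A: x = 0.2108, y = 0.4833
  B: x = 0.7892, y = 0.5167

y_B = 0.5167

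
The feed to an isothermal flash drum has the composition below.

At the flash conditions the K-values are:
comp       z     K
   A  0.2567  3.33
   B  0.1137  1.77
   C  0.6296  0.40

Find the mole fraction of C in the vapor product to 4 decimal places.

Material balance + equilibrium reduce to Σ zᵢ(Kᵢ−1)/(1+V/F(Kᵢ−1)) = 0.
g(0) = ΣzᵢKᵢ − 1 = 0.3079 and g(1) = 1 − Σzᵢ/Kᵢ = -0.7153, so a root lies in (0, 1).
Newton iteration, V/F⁰ = 0.35:
  V/F = 0.3500: g = -0.07977, g' = -0.8278 → V/F = 0.2536
  V/F = 0.2536: g = 0.00361, g' = -0.9131 → V/F = 0.2576
Converged at V/F = 0.2576.
Compositions from xᵢ = zᵢ/(1+V/F(Kᵢ−1)), yᵢ = Kᵢxᵢ:
  A: x = 0.1604, y = 0.5342
  B: x = 0.0949, y = 0.1679
  C: x = 0.7447, y = 0.2979

y_C = 0.2979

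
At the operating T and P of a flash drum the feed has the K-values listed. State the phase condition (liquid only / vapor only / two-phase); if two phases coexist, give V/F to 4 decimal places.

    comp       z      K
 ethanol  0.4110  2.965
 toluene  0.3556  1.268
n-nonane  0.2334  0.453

vapor only

ΣzᵢKᵢ = 1.7752; Σzᵢ/Kᵢ = 0.9343.
Since Σzᵢ/Kᵢ < 1 the mixture is above its dew point — single vapor phase.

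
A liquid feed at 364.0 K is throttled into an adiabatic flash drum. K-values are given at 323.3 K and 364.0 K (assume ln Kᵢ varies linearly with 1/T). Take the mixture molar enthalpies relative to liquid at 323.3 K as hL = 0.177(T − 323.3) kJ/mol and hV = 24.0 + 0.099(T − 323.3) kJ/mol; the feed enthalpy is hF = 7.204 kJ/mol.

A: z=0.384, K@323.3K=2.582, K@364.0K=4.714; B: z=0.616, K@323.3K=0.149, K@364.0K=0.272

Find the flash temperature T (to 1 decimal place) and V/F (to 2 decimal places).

T = 338.0 K, V/F = 0.20

Adiabatic flash: solve Rachford–Rice at each trial T, then check hF = ψ·hV(T) + (1−ψ)·hL(T).
  T = 323.3 K: K = (2.582, 0.149), RR gives ψ = 0.062, H_out = 1.484 kJ/mol
  T = 364.0 K: K = (4.714, 0.272), RR gives ψ = 0.362, H_out = 14.735 kJ/mol
  T = 343.6 K: K = (3.549, 0.205), RR gives ψ = 0.241, H_out = 9.000 kJ/mol
  T = 333.5 K: K = (3.044, 0.176), RR gives ψ = 0.164, H_out = 5.622 kJ/mol
  T = 338.6 K: K = (3.293, 0.190), RR gives ψ = 0.205, H_out = 7.394 kJ/mol
  T = 336.1 K: K = (3.170, 0.183), RR gives ψ = 0.186, H_out = 6.545 kJ/mol
  T = 337.4 K: K = (3.233, 0.187), RR gives ψ = 0.196, H_out = 6.991 kJ/mol
Linear interpolation between T = 337.4 (H_out = 6.991) and T = 338.6 (H_out = 7.394) on hF = 7.204 gives T ≈ 338.0 K, at which ψ = 0.20.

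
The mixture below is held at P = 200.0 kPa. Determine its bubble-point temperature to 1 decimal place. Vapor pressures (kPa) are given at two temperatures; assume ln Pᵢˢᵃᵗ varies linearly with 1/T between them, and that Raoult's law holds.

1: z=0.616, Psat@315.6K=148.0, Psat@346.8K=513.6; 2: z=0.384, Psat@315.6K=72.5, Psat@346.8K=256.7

T = 327.9 K

Bubble-point temperature: ΣzᵢPᵢˢᵃᵗ(T) = P. Interpolate ln Pᵢˢᵃᵗ = aᵢ + bᵢ/T.
  T = 315.6 K: ΣzᵢPᵢˢᵃᵗ = 119.01 kPa
  T = 346.8 K: ΣzᵢPᵢˢᵃᵗ = 414.95 kPa
  T = 331.2 K: ΣzᵢPᵢˢᵃᵗ = 228.85 kPa
  T = 323.4 K: ΣzᵢPᵢˢᵃᵗ = 166.34 kPa
  T = 327.3 K: ΣzᵢPᵢˢᵃᵗ = 195.48 kPa
  T = 329.2 K: ΣzᵢPᵢˢᵃᵗ = 211.18 kPa
  T = 328.2 K: ΣzᵢPᵢˢᵃᵗ = 202.79 kPa
Interpolating between 327.3 K and 328.2 K gives T ≈ 327.9 K.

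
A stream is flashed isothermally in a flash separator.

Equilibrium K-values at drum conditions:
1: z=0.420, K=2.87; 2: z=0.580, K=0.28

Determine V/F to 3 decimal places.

Binary case is linear: z₁(K₁−1)(1+V/F(K₂−1)) + z₂(K₂−1)(1+V/F(K₁−1)) = 0
⇒ V/F = [z₁(K₁−1)+z₂(K₂−1)] / [−(K₁−1)(K₂−1)] = 0.3678/1.3464 = 0.273

V/F = 0.273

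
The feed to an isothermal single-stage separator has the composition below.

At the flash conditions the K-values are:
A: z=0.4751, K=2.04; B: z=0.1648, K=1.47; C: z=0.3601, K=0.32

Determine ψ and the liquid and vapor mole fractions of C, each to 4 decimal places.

ψ = 0.5264, x_C = 0.5609, y_C = 0.1795

Rachford–Rice: g(ψ) = Σ zᵢ(Kᵢ−1)/(1+ψ(Kᵢ−1)) = 0.
g(0) = ΣzᵢKᵢ − 1 = 0.3267 and g(1) = 1 − Σzᵢ/Kᵢ = -0.4703, so a root lies in (0, 1).
Newton iteration, ψ⁰ = 0.55:
  ψ = 0.5500: g = -0.01530, g' = -0.6558 → ψ = 0.5267
  ψ = 0.5267: g = -0.00016, g' = -0.6421 → ψ = 0.5264
Converged at ψ = 0.5264.
Compositions from xᵢ = zᵢ/(1+ψ(Kᵢ−1)), yᵢ = Kᵢxᵢ:
  A: x = 0.3070, y = 0.6263
  B: x = 0.1321, y = 0.1942
  C: x = 0.5609, y = 0.1795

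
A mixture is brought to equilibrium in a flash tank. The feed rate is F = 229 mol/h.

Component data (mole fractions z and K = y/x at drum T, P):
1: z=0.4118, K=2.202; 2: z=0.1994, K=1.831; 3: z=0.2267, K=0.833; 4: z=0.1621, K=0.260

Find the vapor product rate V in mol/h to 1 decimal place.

Material balance + equilibrium reduce to Σ zᵢ(Kᵢ−1)/(1+ψ(Kᵢ−1)) = 0.
Feasibility: ΣzᵢKᵢ = 1.5029, Σzᵢ/Kᵢ = 1.1915 — both > 1, two phases present.
Iterate (Newton) starting at ψ = 0.46:
  ψ = 0.4600: g = 0.21575, g' = -0.5302 → ψ = 0.8669
  ψ = 0.8669: g = -0.04016, g' = -0.8886 → ψ = 0.8217
  ψ = 0.8217: g = -0.00244, g' = -0.7856 → ψ = 0.8186
Converged at ψ = 0.8186.
Then V = ψ·F = 0.8186·229 = 187.5 mol/h and L = F − V = 41.5 mol/h.

V = 187.5 mol/h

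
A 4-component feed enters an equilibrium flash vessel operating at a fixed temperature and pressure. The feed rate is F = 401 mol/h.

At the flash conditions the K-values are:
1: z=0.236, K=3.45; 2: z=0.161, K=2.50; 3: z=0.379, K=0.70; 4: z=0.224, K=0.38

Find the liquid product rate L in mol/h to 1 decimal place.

L = 159.5 mol/h

Rachford–Rice: g(V/F) = Σ zᵢ(Kᵢ−1)/(1+V/F(Kᵢ−1)) = 0.
Check two-phase: ΣzᵢKᵢ = 1.567 > 1 and Σzᵢ/Kᵢ = 1.264 > 1, so g(0) = 0.567 > 0 and g(1) = -0.264 < 0.
Newton–Raphson from V/F = 0.63:
  V/F = 0.630: g = -0.0166, g' = -0.598 → V/F = 0.602
Converged at V/F = 0.602.
Then V = V/F·F = 0.6023·401 = 241.5 mol/h and L = F − V = 159.5 mol/h.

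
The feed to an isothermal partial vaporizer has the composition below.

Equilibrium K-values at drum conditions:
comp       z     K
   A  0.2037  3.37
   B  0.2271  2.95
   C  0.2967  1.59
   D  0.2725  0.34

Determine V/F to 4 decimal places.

Rachford–Rice: g(V/F) = Σ zᵢ(Kᵢ−1)/(1+V/F(Kᵢ−1)) = 0.
Feasibility: ΣzᵢKᵢ = 1.9208, Σzᵢ/Kᵢ = 1.1255 — both > 1, two phases present.
Iterate (Newton) starting at V/F = 0.57:
  V/F = 0.5700: g = 0.25777, g' = -0.7636 → V/F = 0.9076
  V/F = 0.9076: g = -0.02140, g' = -1.0098 → V/F = 0.8864
  V/F = 0.8864: g = -0.00044, g' = -0.9688 → V/F = 0.8859
Converged at V/F = 0.8859.

V/F = 0.8859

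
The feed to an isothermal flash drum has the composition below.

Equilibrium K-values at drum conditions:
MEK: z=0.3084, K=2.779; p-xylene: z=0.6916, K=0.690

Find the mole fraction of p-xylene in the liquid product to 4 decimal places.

Material balance + equilibrium reduce to Σ zᵢ(Kᵢ−1)/(1+ψ(Kᵢ−1)) = 0.
g(0) = ΣzᵢKᵢ − 1 = 0.3342 and g(1) = 1 − Σzᵢ/Kᵢ = -0.1133, so a root lies in (0, 1).
Binary case is linear: z₁(K₁−1)(1+ψ(K₂−1)) + z₂(K₂−1)(1+ψ(K₁−1)) = 0
⇒ ψ = [z₁(K₁−1)+z₂(K₂−1)] / [−(K₁−1)(K₂−1)] = 0.33425/0.55149 = 0.6061
Compositions from xᵢ = zᵢ/(1+ψ(Kᵢ−1)), yᵢ = Kᵢxᵢ:
  MEK: x = 0.1484, y = 0.4124
  p-xylene: x = 0.8516, y = 0.5876

x_p-xylene = 0.8516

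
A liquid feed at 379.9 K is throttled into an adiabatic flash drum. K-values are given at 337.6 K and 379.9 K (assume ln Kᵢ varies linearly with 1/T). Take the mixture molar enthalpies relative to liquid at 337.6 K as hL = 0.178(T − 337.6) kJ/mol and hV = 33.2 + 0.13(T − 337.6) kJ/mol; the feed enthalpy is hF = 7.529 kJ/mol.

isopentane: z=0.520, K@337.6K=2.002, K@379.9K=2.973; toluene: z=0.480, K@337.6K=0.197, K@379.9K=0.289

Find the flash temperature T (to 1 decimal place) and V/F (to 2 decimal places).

Adiabatic flash: solve Rachford–Rice at each trial T, then check hF = ψ·hV(T) + (1−ψ)·hL(T).
  T = 337.6 K: K = (2.002, 0.197), RR gives ψ = 0.169, H_out = 5.595 kJ/mol
  T = 379.9 K: K = (2.973, 0.289), RR gives ψ = 0.488, H_out = 22.743 kJ/mol
  T = 358.8 K: K = (2.469, 0.241), RR gives ψ = 0.359, H_out = 15.322 kJ/mol
  T = 348.2 K: K = (2.231, 0.219), RR gives ψ = 0.276, H_out = 10.895 kJ/mol
  T = 342.9 K: K = (2.115, 0.208), RR gives ψ = 0.226, H_out = 8.385 kJ/mol
  T = 340.2 K: K = (2.057, 0.202), RR gives ψ = 0.198, H_out = 7.004 kJ/mol
  T = 341.5 K: K = (2.085, 0.205), RR gives ψ = 0.212, H_out = 7.678 kJ/mol
Linear interpolation between T = 340.2 (H_out = 7.004) and T = 341.5 (H_out = 7.678) on hF = 7.529 gives T ≈ 341.2 K, at which ψ = 0.21.

T = 341.2 K, V/F = 0.21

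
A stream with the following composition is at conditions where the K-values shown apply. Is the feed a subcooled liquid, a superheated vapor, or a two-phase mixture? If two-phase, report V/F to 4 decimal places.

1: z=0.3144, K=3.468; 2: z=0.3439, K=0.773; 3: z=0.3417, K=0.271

two-phase, V/F = 0.3468

ΣzᵢKᵢ = 1.4488; Σzᵢ/Kᵢ = 1.7964.
Both exceed 1, so a two-phase solution exists.
Let ψ = V/F and solve Σ zᵢ(Kᵢ−1)/(1+ψ(Kᵢ−1)) = 0.
Iterate (Newton) starting at ψ = 0.5:
  ψ = 0.5000: g = -0.13270, g' = -0.8559 → ψ = 0.3450
  ψ = 0.3450: g = 0.00164, g' = -0.9037 → ψ = 0.3468
Converged at ψ = 0.3468.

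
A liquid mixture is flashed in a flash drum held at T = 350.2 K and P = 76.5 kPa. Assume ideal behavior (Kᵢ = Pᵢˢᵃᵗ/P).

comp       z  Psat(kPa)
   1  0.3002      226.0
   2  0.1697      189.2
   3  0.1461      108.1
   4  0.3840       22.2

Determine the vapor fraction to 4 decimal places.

ψ = 0.5748

Raoult's law: Kᵢ = Pᵢˢᵃᵗ/P = Pᵢˢᵃᵗ/76.5.
  K_1 = 226.0/76.5 = 2.954248, K_2 = 189.2/76.5 = 2.473203, K_3 = 108.1/76.5 = 1.413072, K_4 = 22.2/76.5 = 0.290196
Let ψ = V/F and solve Σ zᵢ(Kᵢ−1)/(1+ψ(Kᵢ−1)) = 0.
Check two-phase: ΣzᵢKᵢ = 1.6245 > 1 and Σzᵢ/Kᵢ = 1.5969 > 1, so g(0) = 0.6245 > 0 and g(1) = -0.5969 < 0.
Iterate (Newton) starting at ψ = 0.34:
  ψ = 0.3400: g = 0.21269, g' = -0.9326 → ψ = 0.5681
  ψ = 0.5681: g = 0.00629, g' = -0.9262 → ψ = 0.5748
Converged at ψ = 0.5748.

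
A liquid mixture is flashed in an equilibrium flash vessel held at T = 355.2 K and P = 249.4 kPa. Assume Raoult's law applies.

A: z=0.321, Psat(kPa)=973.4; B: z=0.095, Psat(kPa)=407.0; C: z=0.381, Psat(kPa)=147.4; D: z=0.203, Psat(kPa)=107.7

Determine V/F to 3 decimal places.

V/F = 0.603

Raoult's law: Kᵢ = Pᵢˢᵃᵗ/P = Pᵢˢᵃᵗ/249.4.
  K_A = 973.4/249.4 = 3.90297, K_B = 407.0/249.4 = 1.63192, K_C = 147.4/249.4 = 0.59102, K_D = 107.7/249.4 = 0.43184
Newton–Raphson from V/F = 0.5:
  V/F = 0.500: g = 0.0688, g' = -0.701 → V/F = 0.598
  V/F = 0.598: g = 0.0031, g' = -0.643 → V/F = 0.603
Converged at V/F = 0.603.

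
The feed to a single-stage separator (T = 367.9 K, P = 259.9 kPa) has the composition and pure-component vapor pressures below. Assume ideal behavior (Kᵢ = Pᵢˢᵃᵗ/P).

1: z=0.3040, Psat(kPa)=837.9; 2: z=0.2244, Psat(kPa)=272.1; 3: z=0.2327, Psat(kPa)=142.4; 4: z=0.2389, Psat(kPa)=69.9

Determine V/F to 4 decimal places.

V/F = 0.3905

Raoult's law: Kᵢ = Pᵢˢᵃᵗ/P = Pᵢˢᵃᵗ/259.9.
  K_1 = 837.9/259.9 = 3.223932, K_2 = 272.1/259.9 = 1.046941, K_3 = 142.4/259.9 = 0.547903, K_4 = 69.9/259.9 = 0.268950
Rachford–Rice: g(V/F) = Σ zᵢ(Kᵢ−1)/(1+V/F(Kᵢ−1)) = 0.
g(0) = ΣzᵢKᵢ − 1 = 0.4068 and g(1) = 1 − Σzᵢ/Kᵢ = -0.6216, so a root lies in (0, 1).
Iterate (Newton) starting at V/F = 0.52:
  V/F = 0.5200: g = -0.09550, g' = -0.7374 → V/F = 0.3905
Converged at V/F = 0.3905.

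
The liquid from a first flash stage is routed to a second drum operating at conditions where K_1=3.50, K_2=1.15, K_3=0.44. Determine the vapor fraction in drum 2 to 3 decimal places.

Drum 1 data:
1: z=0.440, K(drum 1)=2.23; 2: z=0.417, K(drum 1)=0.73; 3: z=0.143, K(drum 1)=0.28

Drum 1:
Material balance + equilibrium reduce to Σ zᵢ(Kᵢ−1)/(1+ψ₁(Kᵢ−1)) = 0.
Check two-phase: ΣzᵢKᵢ = 1.326 > 1 and Σzᵢ/Kᵢ = 1.279 > 1, so g(0) = 0.326 > 0 and g(1) = -0.279 < 0.
Newton iteration, ψ₁⁰ = 0.5:
  ψ₁ = 0.500: g = 0.0441, g' = -0.477 → ψ₁ = 0.592
  ψ₁ = 0.592: g = -0.0005, g' = -0.491 → ψ₁ = 0.591
Converged at ψ₁ = 0.591.
Drum-1 compositions:
  1: x = 0.255, y = 0.568
  2: x = 0.496, y = 0.362
  3: x = 0.249, y = 0.070
Drum-2 feed = drum-1 liquid: z₂ = (0.2547, 0.4962, 0.2490).
Drum 2:
Newton–Raphson from ψ₂ = 0.44:
  ψ₂ = 0.440: g = 0.1880, g' = -0.508 → ψ₂ = 0.810
  ψ₂ = 0.810: g = 0.0217, g' = -0.444 → ψ₂ = 0.859
  ψ₂ = 0.859: g = -0.0003, g' = -0.459 → ψ₂ = 0.858
Converged at ψ₂ = 0.858.
  1: x = 0.081, y = 0.283
  2: x = 0.440, y = 0.506
  3: x = 0.479, y = 0.211

V/F (drum 2) = 0.858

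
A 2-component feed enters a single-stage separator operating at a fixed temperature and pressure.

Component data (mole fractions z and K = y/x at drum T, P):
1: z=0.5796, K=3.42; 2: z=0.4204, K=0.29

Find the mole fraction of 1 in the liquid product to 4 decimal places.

Rachford–Rice: g(V/F) = Σ zᵢ(Kᵢ−1)/(1+V/F(Kᵢ−1)) = 0.
Check two-phase: ΣzᵢKᵢ = 2.1041 > 1 and Σzᵢ/Kᵢ = 1.6191 > 1, so g(0) = 1.1041 > 0 and g(1) = -0.6191 < 0.
Newton iteration, V/F⁰ = 0.65:
  V/F = 0.6500: g = -0.00915, g' = -1.2435 → V/F = 0.6426
Converged at V/F = 0.6426.
Compositions from xᵢ = zᵢ/(1+V/F(Kᵢ−1)), yᵢ = Kᵢxᵢ:
  1: x = 0.2268, y = 0.7758
  2: x = 0.7732, y = 0.2242

x_1 = 0.2268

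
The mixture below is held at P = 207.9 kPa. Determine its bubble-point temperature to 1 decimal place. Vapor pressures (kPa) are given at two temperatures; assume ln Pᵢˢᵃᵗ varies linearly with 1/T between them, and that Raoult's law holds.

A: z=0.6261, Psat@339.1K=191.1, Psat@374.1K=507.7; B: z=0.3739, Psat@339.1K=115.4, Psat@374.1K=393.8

Bubble-point temperature: ΣzᵢPᵢˢᵃᵗ(T) = P. Interpolate ln Pᵢˢᵃᵗ = aᵢ + bᵢ/T.
  T = 339.1 K: ΣzᵢPᵢˢᵃᵗ = 162.80 kPa
  T = 374.1 K: ΣzᵢPᵢˢᵃᵗ = 465.11 kPa
  T = 356.6 K: ΣzᵢPᵢˢᵃᵗ = 281.90 kPa
  T = 347.9 K: ΣzᵢPᵢˢᵃᵗ = 215.95 kPa
  T = 343.5 K: ΣzᵢPᵢˢᵃᵗ = 187.82 kPa
  T = 345.7 K: ΣzᵢPᵢˢᵃᵗ = 201.48 kPa
Interpolating between 345.7 K and 347.9 K gives T ≈ 346.7 K.

T = 346.7 K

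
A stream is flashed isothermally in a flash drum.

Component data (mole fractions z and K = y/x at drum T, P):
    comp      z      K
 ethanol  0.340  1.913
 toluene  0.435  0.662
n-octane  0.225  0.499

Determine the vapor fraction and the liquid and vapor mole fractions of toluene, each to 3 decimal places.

Let ψ = V/F and solve Σ zᵢ(Kᵢ−1)/(1+ψ(Kᵢ−1)) = 0.
Check two-phase: ΣzᵢKᵢ = 1.051 > 1 and Σzᵢ/Kᵢ = 1.286 > 1, so g(0) = 0.051 > 0 and g(1) = -0.286 < 0.
Newton iteration, ψ⁰ = 0.5:
  ψ = 0.500: g = -0.1142, g' = -0.306 → ψ = 0.127
  ψ = 0.127: g = 0.0042, g' = -0.346 → ψ = 0.139
Converged at ψ = 0.139.
Compositions from xᵢ = zᵢ/(1+ψ(Kᵢ−1)), yᵢ = Kᵢxᵢ:
  ethanol: x = 0.302, y = 0.577
  toluene: x = 0.456, y = 0.302
  n-octane: x = 0.242, y = 0.121

ψ = 0.139, x_toluene = 0.456, y_toluene = 0.302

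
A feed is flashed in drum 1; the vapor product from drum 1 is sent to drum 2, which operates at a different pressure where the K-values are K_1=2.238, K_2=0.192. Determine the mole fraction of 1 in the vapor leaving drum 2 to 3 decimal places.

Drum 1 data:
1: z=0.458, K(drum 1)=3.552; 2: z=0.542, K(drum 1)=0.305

Drum 1:
Rachford–Rice: g(ψ₁) = Σ zᵢ(Kᵢ−1)/(1+ψ₁(Kᵢ−1)) = 0.
Check two-phase: ΣzᵢKᵢ = 1.792 > 1 and Σzᵢ/Kᵢ = 1.906 > 1, so g(0) = 0.792 > 0 and g(1) = -0.906 < 0.
Binary case is linear: z₁(K₁−1)(1+ψ₁(K₂−1)) + z₂(K₂−1)(1+ψ₁(K₁−1)) = 0
⇒ ψ₁ = [z₁(K₁−1)+z₂(K₂−1)] / [−(K₁−1)(K₂−1)] = 0.7921/1.7736 = 0.447
Drum-1 compositions:
  1: x = 0.214, y = 0.760
  2: x = 0.786, y = 0.240
Drum-2 feed = drum-1 vapor: z₂ = (0.7603, 0.2397).
Drum 2:
Rachford–Rice: g(ψ₂) = Σ zᵢ(Kᵢ−1)/(1+ψ₂(Kᵢ−1)) = 0.
Check two-phase: ΣzᵢKᵢ = 1.748 > 1 and Σzᵢ/Kᵢ = 1.588 > 1, so g(0) = 0.748 > 0 and g(1) = -0.588 < 0.
Newton iteration, ψ₂⁰ = 0.38:
  ψ₂ = 0.380: g = 0.3606, g' = -0.865 → ψ₂ = 0.797
  ψ₂ = 0.797: g = -0.0702, g' = -1.530 → ψ₂ = 0.751
  ψ₂ = 0.751: g = -0.0049, g' = -1.325 → ψ₂ = 0.747
Converged at ψ₂ = 0.747.
  1: x = 0.395, y = 0.884
  2: x = 0.605, y = 0.116

y_1 (drum 2) = 0.884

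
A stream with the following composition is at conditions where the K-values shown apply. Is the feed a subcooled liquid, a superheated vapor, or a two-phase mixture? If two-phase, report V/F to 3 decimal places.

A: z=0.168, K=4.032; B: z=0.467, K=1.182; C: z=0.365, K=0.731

ΣzᵢKᵢ = 1.496; Σzᵢ/Kᵢ = 0.936.
Since Σzᵢ/Kᵢ < 1 the mixture is above its dew point — single vapor phase.

superheated vapor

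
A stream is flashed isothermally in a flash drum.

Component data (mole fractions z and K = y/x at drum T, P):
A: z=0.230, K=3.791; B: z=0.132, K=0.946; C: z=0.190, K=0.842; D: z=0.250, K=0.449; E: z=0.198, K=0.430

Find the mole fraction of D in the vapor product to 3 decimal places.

Newton iteration, β⁰ = 0.58:
  β = 0.580: g = -0.1663, g' = -0.575 → β = 0.291
  β = 0.291: g = 0.0164, g' = -0.752 → β = 0.313
Converged at β = 0.313.
Compositions from xᵢ = zᵢ/(1+β(Kᵢ−1)), yᵢ = Kᵢxᵢ:
  A: x = 0.123, y = 0.465
  B: x = 0.134, y = 0.127
  C: x = 0.200, y = 0.168
  D: x = 0.302, y = 0.136
  E: x = 0.241, y = 0.104

y_D = 0.136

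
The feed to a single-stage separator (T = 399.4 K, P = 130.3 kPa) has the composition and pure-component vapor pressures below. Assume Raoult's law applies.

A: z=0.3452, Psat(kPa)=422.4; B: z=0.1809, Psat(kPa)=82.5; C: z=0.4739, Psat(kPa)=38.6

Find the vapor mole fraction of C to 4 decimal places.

y_C = 0.1728

Raoult's law: Kᵢ = Pᵢˢᵃᵗ/P = Pᵢˢᵃᵗ/130.3.
  K_A = 422.4/130.3 = 3.241750, K_B = 82.5/130.3 = 0.633154, K_C = 38.6/130.3 = 0.296239
Material balance + equilibrium reduce to Σ zᵢ(Kᵢ−1)/(1+β(Kᵢ−1)) = 0.
Feasibility: ΣzᵢKᵢ = 1.3740, Σzᵢ/Kᵢ = 1.9919 — both > 1, two phases present.
Iterate (Newton) starting at β = 0.5:
  β = 0.5000: g = -0.23098, g' = -0.9809 → β = 0.2645
  β = 0.2645: g = 0.00248, g' = -1.0678 → β = 0.2669
Converged at β = 0.2669.
Compositions from xᵢ = zᵢ/(1+β(Kᵢ−1)), yᵢ = Kᵢxᵢ:
  A: x = 0.2160, y = 0.7002
  B: x = 0.2005, y = 0.1270
  C: x = 0.5835, y = 0.1728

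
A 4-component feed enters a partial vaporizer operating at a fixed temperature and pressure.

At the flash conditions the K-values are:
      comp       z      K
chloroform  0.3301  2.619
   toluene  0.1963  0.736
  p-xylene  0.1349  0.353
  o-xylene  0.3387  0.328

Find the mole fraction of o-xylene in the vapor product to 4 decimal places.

y_o-xylene = 0.1266

Iterate (Newton) starting at V/F = 0.65:
  V/F = 0.6500: g = -0.35691, g' = -0.8757 → V/F = 0.2424
  V/F = 0.2424: g = -0.04700, g' = -0.7595 → V/F = 0.1806
  V/F = 0.1806: g = 0.00126, g' = -0.8037 → V/F = 0.1821
Converged at V/F = 0.1821.
Compositions from xᵢ = zᵢ/(1+V/F(Kᵢ−1)), yᵢ = Kᵢxᵢ:
  chloroform: x = 0.2549, y = 0.6677
  toluene: x = 0.2062, y = 0.1518
  p-xylene: x = 0.1529, y = 0.0540
  o-xylene: x = 0.3859, y = 0.1266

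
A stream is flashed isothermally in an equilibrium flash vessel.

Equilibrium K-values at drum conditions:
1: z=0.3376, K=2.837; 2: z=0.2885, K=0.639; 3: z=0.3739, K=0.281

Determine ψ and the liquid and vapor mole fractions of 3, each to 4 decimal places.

ψ = 0.2303, x_3 = 0.4481, y_3 = 0.1259

Iterate (Newton) starting at ψ = 0.5:
  ψ = 0.5000: g = -0.22355, g' = -0.8367 → ψ = 0.2328
  ψ = 0.2328: g = -0.00219, g' = -0.8826 → ψ = 0.2303
Converged at ψ = 0.2303.
Compositions from xᵢ = zᵢ/(1+ψ(Kᵢ−1)), yᵢ = Kᵢxᵢ:
  1: x = 0.2372, y = 0.6730
  2: x = 0.3147, y = 0.2011
  3: x = 0.4481, y = 0.1259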